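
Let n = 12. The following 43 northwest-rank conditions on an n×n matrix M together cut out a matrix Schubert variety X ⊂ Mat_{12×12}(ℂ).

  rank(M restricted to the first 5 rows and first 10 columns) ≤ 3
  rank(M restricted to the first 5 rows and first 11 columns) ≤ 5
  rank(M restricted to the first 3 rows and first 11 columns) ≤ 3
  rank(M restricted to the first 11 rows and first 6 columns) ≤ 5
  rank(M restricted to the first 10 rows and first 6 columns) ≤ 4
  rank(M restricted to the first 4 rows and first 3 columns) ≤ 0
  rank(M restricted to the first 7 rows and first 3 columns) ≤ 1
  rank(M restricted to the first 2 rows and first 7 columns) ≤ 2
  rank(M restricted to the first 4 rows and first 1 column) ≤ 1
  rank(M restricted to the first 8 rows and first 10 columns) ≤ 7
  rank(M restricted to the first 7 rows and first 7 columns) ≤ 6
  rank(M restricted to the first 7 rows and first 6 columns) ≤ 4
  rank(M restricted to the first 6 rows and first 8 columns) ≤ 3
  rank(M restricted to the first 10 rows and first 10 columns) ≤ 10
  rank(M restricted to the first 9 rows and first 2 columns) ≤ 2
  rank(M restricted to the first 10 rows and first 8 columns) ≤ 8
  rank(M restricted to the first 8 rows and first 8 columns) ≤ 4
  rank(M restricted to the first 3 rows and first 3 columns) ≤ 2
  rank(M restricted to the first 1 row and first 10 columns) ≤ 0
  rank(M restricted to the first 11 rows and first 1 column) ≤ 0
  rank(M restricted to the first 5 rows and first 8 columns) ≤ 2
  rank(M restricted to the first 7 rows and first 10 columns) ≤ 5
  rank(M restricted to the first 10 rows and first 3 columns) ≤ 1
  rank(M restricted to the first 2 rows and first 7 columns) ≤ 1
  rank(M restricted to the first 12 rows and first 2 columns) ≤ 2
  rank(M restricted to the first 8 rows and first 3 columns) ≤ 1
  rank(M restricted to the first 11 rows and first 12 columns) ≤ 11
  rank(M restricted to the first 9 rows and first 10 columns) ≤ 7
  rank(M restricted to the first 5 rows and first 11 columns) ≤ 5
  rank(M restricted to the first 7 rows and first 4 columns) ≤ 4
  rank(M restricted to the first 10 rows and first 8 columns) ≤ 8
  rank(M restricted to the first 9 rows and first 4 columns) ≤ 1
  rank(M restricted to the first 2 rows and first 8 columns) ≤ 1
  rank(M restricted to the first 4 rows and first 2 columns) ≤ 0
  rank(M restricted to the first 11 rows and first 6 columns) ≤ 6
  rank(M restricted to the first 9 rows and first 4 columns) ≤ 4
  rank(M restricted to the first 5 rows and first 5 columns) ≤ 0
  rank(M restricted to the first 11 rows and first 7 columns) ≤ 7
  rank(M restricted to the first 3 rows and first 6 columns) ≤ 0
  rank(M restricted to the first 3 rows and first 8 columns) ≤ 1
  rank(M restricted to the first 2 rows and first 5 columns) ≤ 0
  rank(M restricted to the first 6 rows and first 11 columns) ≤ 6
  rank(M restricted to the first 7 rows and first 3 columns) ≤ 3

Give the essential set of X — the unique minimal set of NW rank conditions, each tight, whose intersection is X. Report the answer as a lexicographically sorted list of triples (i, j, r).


Computing R[i][j] = min implied NW-rank bound (n=12, 43 conditions):

  i=1: 0 | 0 | 0 | 0 | 0 | 0 | 0 | 0 | 0 | 0 | 1 | 1
  i=2: 0 | 0 | 0 | 0 | 0 | 0 | 1 | 1 | 1 | 1 | 2 | 2
  i=3: 0 | 0 | 0 | 0 | 0 | 0 | 1 | 1 | 2 | 2 | 3 | 3
  i=4: 0 | 0 | 0 | 0 | 0 | 1 | 2 | 2 | 3 | 3 | 4 | 4
  i=5: 0 | 0 | 0 | 0 | 0 | 1 | 2 | 2 | 3 | 3 | 4 | 5
  i=6: 0 | 1 | 1 | 1 | 1 | 2 | 3 | 3 | 4 | 4 | 5 | 6
  i=7: 0 | 1 | 1 | 1 | 2 | 3 | 4 | 4 | 5 | 5 | 6 | 7
  i=8: 0 | 1 | 1 | 1 | 2 | 3 | 4 | 4 | 5 | 6 | 7 | 8
  i=9: 0 | 1 | 1 | 1 | 2 | 3 | 4 | 5 | 6 | 7 | 8 | 9
  i=10: 0 | 1 | 1 | 2 | 3 | 4 | 5 | 6 | 7 | 8 | 9 | 10
  i=11: 0 | 1 | 2 | 3 | 4 | 5 | 6 | 7 | 8 | 9 | 10 | 11
  i=12: 1 | 2 | 3 | 4 | 5 | 6 | 7 | 8 | 9 | 10 | 11 | 12

hence w(1..12) = (11, 7, 9, 6, 12, 2, 5, 10, 8, 4, 3, 1).

Fulton essential set (10 of the 49 Rothe cells):

[(1, 10, 0), (3, 6, 0), (3, 8, 1), (5, 5, 0), (5, 8, 2), (5, 10, 3), (8, 8, 4), (9, 4, 1), (10, 3, 1), (11, 1, 0)]


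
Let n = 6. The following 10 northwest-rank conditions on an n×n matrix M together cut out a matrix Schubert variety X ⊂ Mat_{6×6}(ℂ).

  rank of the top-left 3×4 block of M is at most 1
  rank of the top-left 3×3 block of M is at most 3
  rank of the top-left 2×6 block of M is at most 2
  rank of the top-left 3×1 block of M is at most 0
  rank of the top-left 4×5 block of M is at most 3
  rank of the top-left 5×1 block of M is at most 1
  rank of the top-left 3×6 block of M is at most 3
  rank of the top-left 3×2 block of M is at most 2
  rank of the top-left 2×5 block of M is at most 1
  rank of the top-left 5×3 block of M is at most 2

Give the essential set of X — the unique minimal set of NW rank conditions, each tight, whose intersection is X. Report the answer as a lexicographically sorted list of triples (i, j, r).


The tightest implied rank at each (i,j), from the 10 conditions:

  row 1: 0 | 1 | 1 | 1 | 1 | 1
  row 2: 0 | 1 | 1 | 1 | 1 | 2
  row 3: 0 | 1 | 1 | 1 | 2 | 3
  row 4: 1 | 2 | 2 | 2 | 3 | 4
  row 5: 1 | 2 | 2 | 3 | 4 | 5
  row 6: 1 | 2 | 3 | 4 | 5 | 6

giving w = (2, 6, 5, 1, 4, 3) via Δ²R.

4 SE-corners of the 9-cell Rothe diagram give Ess(w):

[(2, 5, 1), (3, 1, 0), (3, 4, 1), (5, 3, 2)]


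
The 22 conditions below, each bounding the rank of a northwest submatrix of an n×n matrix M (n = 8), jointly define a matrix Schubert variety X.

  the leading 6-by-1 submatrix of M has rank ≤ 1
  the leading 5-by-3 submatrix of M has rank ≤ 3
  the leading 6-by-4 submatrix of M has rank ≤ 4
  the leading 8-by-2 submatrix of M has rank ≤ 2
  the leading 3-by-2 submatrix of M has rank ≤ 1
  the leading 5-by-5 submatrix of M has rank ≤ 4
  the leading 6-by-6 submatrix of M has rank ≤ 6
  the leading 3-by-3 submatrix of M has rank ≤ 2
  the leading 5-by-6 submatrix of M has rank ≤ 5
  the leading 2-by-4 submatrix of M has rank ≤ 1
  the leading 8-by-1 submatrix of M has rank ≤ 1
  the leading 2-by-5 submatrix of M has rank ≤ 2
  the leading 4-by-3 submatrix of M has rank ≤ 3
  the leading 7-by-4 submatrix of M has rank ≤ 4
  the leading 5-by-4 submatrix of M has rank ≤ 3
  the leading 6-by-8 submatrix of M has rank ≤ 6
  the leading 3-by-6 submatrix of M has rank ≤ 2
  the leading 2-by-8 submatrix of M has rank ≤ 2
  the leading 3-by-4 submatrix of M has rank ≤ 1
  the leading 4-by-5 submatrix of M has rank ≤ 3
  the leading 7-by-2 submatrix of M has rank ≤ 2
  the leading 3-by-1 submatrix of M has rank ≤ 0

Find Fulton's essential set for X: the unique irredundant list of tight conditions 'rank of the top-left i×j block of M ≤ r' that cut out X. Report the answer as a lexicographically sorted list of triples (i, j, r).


Computing R[i][j] = min implied NW-rank bound (n=8, 22 conditions):

  0 1 1 1 1 1 1 1
  0 1 1 1 2 2 2 2
  0 1 1 1 2 2 3 3
  1 2 2 2 3 3 4 4
  1 2 3 3 4 4 5 5
  1 2 3 4 5 5 6 6
  1 2 3 4 5 6 7 7
  1 2 3 4 5 6 7 8

hence w(1..8) = (2, 5, 7, 1, 3, 4, 6, 8).

D(w) has 8 cells with 3 SE-corners; essential set:

[(3, 1, 0), (3, 4, 1), (3, 6, 2)]


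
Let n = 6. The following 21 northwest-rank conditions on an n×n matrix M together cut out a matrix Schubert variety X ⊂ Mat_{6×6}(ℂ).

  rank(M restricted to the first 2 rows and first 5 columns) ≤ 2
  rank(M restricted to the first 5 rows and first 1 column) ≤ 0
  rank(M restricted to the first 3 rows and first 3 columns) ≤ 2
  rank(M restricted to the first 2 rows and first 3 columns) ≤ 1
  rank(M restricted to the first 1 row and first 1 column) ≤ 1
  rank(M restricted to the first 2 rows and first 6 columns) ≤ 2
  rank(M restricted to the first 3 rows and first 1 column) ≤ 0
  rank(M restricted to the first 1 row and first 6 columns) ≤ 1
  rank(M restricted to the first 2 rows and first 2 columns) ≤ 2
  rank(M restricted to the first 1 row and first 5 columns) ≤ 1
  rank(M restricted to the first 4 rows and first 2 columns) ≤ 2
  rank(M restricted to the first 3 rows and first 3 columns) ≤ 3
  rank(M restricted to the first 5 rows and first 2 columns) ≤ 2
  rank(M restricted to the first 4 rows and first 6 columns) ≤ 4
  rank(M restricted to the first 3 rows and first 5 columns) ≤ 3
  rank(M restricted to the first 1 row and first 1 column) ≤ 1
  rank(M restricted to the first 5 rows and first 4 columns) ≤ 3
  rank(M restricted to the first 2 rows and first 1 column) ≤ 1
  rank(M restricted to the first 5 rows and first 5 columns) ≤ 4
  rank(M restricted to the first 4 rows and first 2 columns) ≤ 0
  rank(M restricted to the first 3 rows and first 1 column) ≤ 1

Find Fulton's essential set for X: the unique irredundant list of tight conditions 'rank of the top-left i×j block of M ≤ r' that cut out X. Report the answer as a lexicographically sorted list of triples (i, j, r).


Rank table r_w(6×6) implied by the 21 constraints:

  row 1: 0, 0, 1, 1, 1, 1
  row 2: 0, 0, 1, 2, 2, 2
  row 3: 0, 0, 1, 2, 3, 3
  row 4: 0, 0, 1, 2, 3, 4
  row 5: 0, 1, 2, 3, 4, 5
  row 6: 1, 2, 3, 4, 5, 6

the unique w with this rank table is (3, 4, 5, 6, 2, 1).

D(w) has 9 cells with 2 SE-corners; essential set:

[(4, 2, 0), (5, 1, 0)]


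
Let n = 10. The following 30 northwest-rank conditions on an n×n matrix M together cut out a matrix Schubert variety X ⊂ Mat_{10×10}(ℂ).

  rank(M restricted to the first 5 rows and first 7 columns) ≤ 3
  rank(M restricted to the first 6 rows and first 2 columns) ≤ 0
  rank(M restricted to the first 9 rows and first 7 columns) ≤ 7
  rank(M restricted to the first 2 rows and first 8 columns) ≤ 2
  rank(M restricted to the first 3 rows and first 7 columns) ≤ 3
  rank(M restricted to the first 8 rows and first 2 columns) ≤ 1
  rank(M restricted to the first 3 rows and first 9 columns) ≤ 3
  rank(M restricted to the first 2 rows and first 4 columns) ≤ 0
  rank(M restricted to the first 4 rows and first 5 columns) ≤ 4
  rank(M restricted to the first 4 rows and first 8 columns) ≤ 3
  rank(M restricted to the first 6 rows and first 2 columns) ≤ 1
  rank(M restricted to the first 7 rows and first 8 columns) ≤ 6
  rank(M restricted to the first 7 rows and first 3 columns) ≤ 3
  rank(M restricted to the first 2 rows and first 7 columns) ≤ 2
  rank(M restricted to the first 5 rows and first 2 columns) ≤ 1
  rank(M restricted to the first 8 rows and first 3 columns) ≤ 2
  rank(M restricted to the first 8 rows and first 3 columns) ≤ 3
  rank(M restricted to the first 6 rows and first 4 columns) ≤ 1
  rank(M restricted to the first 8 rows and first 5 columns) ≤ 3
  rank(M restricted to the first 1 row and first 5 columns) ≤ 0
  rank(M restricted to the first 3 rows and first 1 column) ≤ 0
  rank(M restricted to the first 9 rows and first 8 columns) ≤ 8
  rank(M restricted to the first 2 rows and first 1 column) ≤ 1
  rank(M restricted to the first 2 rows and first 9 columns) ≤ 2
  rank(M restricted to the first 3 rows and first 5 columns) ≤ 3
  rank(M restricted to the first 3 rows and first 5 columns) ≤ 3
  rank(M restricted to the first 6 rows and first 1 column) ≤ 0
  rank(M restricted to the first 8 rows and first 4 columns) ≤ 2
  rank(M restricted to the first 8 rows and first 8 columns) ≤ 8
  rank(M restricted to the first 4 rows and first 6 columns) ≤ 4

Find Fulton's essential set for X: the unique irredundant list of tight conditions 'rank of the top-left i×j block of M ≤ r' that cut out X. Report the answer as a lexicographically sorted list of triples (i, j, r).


The tightest implied rank at each (i,j), from the 30 conditions:

  row 1: 0 0 0 0 0 1 1 1 1 1
  row 2: 0 0 0 0 1 2 2 2 2 2
  row 3: 0 0 1 1 2 3 3 3 3 3
  row 4: 0 0 1 1 2 3 3 3 4 4
  row 5: 0 0 1 1 2 3 3 4 5 5
  row 6: 0 0 1 1 2 3 4 5 6 6
  row 7: 1 1 2 2 3 4 5 6 7 7
  row 8: 1 1 2 2 3 4 5 6 7 8
  row 9: 1 2 3 3 4 5 6 7 8 9
  row 10: 1 2 3 4 5 6 7 8 9 10

so w = (6, 5, 3, 9, 8, 7, 1, 10, 2, 4).

|D(w)|=25, |Ess(w)|=8:

[(1, 5, 0), (2, 4, 0), (4, 8, 3), (5, 7, 3), (6, 2, 0), (6, 4, 1), (8, 2, 1), (8, 4, 2)]


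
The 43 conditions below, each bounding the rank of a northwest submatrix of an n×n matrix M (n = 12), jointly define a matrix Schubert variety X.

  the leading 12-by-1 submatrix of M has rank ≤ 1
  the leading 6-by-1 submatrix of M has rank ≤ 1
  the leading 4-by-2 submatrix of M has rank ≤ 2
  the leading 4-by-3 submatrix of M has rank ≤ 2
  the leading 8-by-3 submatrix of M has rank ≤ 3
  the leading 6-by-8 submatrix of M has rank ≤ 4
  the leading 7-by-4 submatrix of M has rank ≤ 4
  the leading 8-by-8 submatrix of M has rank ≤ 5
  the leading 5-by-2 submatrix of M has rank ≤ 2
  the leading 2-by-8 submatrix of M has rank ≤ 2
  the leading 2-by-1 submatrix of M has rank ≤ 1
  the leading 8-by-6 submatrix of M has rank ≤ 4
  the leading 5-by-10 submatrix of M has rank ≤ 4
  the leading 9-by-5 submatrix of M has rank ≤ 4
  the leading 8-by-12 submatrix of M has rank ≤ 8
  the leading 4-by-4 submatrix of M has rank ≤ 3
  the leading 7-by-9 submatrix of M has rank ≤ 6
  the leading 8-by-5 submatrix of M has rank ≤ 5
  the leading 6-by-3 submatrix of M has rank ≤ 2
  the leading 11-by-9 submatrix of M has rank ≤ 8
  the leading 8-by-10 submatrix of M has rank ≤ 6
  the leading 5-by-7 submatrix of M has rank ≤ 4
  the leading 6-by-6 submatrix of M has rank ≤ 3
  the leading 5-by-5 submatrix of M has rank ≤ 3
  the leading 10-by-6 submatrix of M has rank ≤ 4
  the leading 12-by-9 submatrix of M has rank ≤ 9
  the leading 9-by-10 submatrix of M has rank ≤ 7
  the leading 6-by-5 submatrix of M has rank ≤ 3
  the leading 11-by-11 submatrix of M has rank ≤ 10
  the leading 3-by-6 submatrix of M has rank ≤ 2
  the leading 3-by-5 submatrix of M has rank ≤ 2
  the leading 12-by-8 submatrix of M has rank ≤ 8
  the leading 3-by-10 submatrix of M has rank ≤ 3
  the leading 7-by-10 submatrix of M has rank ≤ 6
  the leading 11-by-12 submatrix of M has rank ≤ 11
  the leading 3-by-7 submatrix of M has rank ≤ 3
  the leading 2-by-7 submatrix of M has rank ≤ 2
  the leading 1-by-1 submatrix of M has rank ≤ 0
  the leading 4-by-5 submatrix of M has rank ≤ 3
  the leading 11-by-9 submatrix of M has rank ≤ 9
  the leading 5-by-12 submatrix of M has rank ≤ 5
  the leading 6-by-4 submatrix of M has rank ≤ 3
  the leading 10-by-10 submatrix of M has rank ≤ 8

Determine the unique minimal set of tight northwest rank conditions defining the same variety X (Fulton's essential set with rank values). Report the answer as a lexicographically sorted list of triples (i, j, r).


Propagating the 43 rank bounds to every northwest block:

  i=1: 0 | 1 | 1 | 1 | 1 | 1 | 1 | 1 | 1 | 1 | 1 | 1
  i=2: 1 | 2 | 2 | 2 | 2 | 2 | 2 | 2 | 2 | 2 | 2 | 2
  i=3: 1 | 2 | 2 | 2 | 2 | 2 | 3 | 3 | 3 | 3 | 3 | 3
  i=4: 1 | 2 | 2 | 3 | 3 | 3 | 4 | 4 | 4 | 4 | 4 | 4
  i=5: 1 | 2 | 2 | 3 | 3 | 3 | 4 | 4 | 4 | 4 | 5 | 5
  i=6: 1 | 2 | 2 | 3 | 3 | 3 | 4 | 4 | 5 | 5 | 6 | 6
  i=7: 1 | 2 | 3 | 4 | 4 | 4 | 5 | 5 | 6 | 6 | 7 | 7
  i=8: 1 | 2 | 3 | 4 | 4 | 4 | 5 | 5 | 6 | 6 | 7 | 8
  i=9: 1 | 2 | 3 | 4 | 4 | 4 | 5 | 6 | 7 | 7 | 8 | 9
  i=10: 1 | 2 | 3 | 4 | 4 | 4 | 5 | 6 | 7 | 8 | 9 | 10
  i=11: 1 | 2 | 3 | 4 | 5 | 5 | 6 | 7 | 8 | 9 | 10 | 11
  i=12: 1 | 2 | 3 | 4 | 5 | 6 | 7 | 8 | 9 | 10 | 11 | 12

reading off 1-entries of Δ²R: w = (2, 1, 7, 4, 11, 9, 3, 12, 8, 10, 5, 6).

9 SE-corners of the 24-cell Rothe diagram give Ess(w):

[(1, 1, 0), (3, 6, 2), (5, 10, 4), (6, 3, 2), (6, 6, 3), (6, 8, 4), (8, 8, 5), (8, 10, 6), (10, 6, 4)]


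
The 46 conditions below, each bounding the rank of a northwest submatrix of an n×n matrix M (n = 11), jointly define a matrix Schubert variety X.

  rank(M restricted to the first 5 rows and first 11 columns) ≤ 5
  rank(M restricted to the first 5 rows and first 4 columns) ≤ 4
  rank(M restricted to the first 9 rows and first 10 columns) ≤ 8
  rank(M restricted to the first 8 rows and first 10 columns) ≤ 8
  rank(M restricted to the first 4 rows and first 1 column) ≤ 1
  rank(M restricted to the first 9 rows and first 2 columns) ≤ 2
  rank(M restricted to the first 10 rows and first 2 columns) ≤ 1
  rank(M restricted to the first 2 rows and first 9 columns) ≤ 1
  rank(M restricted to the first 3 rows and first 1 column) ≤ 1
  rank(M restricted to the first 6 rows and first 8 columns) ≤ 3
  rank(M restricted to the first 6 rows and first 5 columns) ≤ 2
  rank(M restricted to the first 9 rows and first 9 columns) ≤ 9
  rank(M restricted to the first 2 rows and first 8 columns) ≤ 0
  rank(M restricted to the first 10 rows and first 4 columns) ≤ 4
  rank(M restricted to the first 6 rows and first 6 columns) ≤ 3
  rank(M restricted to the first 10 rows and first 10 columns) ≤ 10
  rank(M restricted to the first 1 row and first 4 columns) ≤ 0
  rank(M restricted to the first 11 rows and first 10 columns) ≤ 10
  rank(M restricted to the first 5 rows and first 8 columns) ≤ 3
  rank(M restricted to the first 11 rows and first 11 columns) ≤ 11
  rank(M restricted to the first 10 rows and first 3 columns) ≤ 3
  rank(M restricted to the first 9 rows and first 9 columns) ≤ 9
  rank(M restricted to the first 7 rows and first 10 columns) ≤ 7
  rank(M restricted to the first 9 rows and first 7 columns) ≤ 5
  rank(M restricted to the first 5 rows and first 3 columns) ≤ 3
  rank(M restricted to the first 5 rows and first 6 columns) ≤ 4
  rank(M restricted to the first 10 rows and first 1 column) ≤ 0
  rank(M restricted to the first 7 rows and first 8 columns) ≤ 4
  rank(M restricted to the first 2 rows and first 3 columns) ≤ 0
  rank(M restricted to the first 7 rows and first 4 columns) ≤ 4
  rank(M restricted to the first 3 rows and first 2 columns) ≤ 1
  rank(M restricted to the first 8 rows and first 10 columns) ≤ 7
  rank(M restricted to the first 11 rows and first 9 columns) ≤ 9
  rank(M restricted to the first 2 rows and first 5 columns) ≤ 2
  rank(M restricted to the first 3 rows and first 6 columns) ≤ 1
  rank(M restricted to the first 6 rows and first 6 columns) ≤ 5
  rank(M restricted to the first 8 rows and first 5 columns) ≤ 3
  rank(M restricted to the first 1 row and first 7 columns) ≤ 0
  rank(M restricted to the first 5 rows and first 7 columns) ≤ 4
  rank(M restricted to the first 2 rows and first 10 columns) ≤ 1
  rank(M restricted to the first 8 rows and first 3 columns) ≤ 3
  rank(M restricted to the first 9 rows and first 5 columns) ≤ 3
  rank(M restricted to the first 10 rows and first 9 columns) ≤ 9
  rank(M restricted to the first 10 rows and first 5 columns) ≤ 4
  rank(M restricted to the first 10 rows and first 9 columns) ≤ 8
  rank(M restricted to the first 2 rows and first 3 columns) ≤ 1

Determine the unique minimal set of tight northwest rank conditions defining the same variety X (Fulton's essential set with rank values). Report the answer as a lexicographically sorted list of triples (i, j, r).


Rank table r_w(11×11) implied by the 46 constraints:

  row 1: 0 | 0 | 0 | 0 | 0 | 0 | 0 | 0 | 1 | 1 | 1
  row 2: 0 | 0 | 0 | 0 | 0 | 0 | 0 | 0 | 1 | 1 | 2
  row 3: 0 | 1 | 1 | 1 | 1 | 1 | 1 | 1 | 2 | 2 | 3
  row 4: 0 | 1 | 2 | 2 | 2 | 2 | 2 | 2 | 3 | 3 | 4
  row 5: 0 | 1 | 2 | 2 | 2 | 3 | 3 | 3 | 4 | 4 | 5
  row 6: 0 | 1 | 2 | 2 | 2 | 3 | 3 | 3 | 4 | 5 | 6
  row 7: 0 | 1 | 2 | 3 | 3 | 4 | 4 | 4 | 5 | 6 | 7
  row 8: 0 | 1 | 2 | 3 | 3 | 4 | 5 | 5 | 6 | 7 | 8
  row 9: 0 | 1 | 2 | 3 | 3 | 4 | 5 | 6 | 7 | 8 | 9
  row 10: 0 | 1 | 2 | 3 | 4 | 5 | 6 | 7 | 8 | 9 | 10
  row 11: 1 | 2 | 3 | 4 | 5 | 6 | 7 | 8 | 9 | 10 | 11

the unique w with this rank table is (9, 11, 2, 3, 6, 10, 4, 7, 8, 5, 1).

6 SE-corners of the 33-cell Rothe diagram give Ess(w):

[(2, 8, 0), (2, 10, 1), (6, 5, 2), (6, 8, 3), (9, 5, 3), (10, 1, 0)]


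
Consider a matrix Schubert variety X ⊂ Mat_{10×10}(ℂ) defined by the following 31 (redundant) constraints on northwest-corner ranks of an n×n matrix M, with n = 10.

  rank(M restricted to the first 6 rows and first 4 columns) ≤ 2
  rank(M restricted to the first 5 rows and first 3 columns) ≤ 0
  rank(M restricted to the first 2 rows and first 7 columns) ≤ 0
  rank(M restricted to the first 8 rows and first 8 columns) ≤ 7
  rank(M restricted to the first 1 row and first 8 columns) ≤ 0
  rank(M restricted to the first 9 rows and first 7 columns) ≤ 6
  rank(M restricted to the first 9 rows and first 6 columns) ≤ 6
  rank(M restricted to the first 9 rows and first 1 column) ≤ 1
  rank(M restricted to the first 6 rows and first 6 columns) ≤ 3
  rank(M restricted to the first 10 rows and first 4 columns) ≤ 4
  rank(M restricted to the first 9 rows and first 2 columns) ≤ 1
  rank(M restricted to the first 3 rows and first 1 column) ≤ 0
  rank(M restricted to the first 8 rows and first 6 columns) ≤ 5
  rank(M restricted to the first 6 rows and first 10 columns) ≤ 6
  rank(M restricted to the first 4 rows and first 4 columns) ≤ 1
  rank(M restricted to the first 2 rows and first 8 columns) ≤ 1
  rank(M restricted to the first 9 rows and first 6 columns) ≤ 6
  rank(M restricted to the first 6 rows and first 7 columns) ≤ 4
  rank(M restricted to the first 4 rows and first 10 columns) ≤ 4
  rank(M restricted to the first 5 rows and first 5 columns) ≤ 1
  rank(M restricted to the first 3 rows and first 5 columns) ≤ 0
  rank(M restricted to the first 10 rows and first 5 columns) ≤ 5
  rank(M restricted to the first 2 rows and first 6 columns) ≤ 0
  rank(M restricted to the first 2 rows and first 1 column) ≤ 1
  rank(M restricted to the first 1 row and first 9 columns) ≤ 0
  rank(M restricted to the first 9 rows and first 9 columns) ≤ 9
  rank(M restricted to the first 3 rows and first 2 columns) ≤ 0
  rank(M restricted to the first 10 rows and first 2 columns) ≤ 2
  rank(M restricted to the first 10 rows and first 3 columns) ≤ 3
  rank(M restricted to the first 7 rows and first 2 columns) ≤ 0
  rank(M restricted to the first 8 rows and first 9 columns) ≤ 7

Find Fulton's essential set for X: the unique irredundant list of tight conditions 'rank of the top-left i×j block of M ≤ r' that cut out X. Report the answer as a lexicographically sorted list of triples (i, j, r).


Computing R[i][j] = min implied NW-rank bound (n=10, 31 conditions):

  i=1: 0, 0, 0, 0, 0, 0, 0, 0, 0, 1
  i=2: 0, 0, 0, 0, 0, 0, 0, 1, 1, 2
  i=3: 0, 0, 0, 0, 0, 1, 1, 2, 2, 3
  i=4: 0, 0, 0, 1, 1, 2, 2, 3, 3, 4
  i=5: 0, 0, 0, 1, 1, 2, 3, 4, 4, 5
  i=6: 0, 0, 1, 2, 2, 3, 4, 5, 5, 6
  i=7: 0, 0, 1, 2, 3, 4, 5, 6, 6, 7
  i=8: 1, 1, 2, 3, 4, 5, 6, 7, 7, 8
  i=9: 1, 1, 2, 3, 4, 5, 6, 7, 8, 9
  i=10: 1, 2, 3, 4, 5, 6, 7, 8, 9, 10

so w = (10, 8, 6, 4, 7, 3, 5, 1, 9, 2).

7 SE-corners of the 33-cell Rothe diagram give Ess(w):

[(1, 9, 0), (2, 7, 0), (3, 5, 0), (5, 3, 0), (5, 5, 1), (7, 2, 0), (9, 2, 1)]


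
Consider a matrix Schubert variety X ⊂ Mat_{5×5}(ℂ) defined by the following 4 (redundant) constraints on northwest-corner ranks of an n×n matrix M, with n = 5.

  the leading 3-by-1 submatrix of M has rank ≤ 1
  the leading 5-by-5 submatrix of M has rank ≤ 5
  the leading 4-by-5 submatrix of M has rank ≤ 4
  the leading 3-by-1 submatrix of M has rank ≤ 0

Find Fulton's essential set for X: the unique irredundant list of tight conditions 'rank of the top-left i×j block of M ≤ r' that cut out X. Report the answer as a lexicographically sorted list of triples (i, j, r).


Computing R[i][j] = min implied NW-rank bound (n=5, 4 conditions):

  i=1: 0 1 1 1 1
  i=2: 0 1 2 2 2
  i=3: 0 1 2 3 3
  i=4: 1 2 3 4 4
  i=5: 1 2 3 4 5

giving w = (2, 3, 4, 1, 5) via Δ²R.

Fulton essential set (1 of the 3 Rothe cells):

[(3, 1, 0)]


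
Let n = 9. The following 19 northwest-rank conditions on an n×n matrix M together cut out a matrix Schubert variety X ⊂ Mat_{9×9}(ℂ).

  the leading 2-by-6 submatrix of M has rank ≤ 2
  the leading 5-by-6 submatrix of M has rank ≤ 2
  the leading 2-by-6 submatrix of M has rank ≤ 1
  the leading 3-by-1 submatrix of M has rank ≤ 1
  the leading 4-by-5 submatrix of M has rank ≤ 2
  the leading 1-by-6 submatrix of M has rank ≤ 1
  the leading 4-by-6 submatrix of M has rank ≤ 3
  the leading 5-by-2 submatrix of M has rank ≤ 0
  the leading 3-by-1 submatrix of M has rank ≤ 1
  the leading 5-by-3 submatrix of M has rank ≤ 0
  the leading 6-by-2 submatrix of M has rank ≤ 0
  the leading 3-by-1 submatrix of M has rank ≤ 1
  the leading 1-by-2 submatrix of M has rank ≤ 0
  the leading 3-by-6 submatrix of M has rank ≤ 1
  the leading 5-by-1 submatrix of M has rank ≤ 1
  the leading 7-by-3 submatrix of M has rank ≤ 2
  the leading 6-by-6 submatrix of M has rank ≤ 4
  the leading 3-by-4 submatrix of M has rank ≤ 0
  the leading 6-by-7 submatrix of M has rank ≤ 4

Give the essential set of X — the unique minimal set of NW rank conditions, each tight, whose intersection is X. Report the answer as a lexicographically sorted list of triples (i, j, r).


Reconstructing r_w from the 19 given conditions:

  row 1: 0 0 0 0 1 1 1 1 1
  row 2: 0 0 0 0 1 1 2 2 2
  row 3: 0 0 0 0 1 1 2 3 3
  row 4: 0 0 0 1 2 2 3 4 4
  row 5: 0 0 0 1 2 2 3 4 5
  row 6: 0 0 1 2 3 3 4 5 6
  row 7: 1 1 2 3 4 4 5 6 7
  row 8: 1 2 3 4 5 5 6 7 8
  row 9: 1 2 3 4 5 6 7 8 9

second differences of R give the permutation w = (5, 7, 8, 4, 9, 3, 1, 2, 6).

D(w) has 23 cells with 5 SE-corners; essential set:

[(3, 4, 0), (3, 6, 1), (5, 3, 0), (5, 6, 2), (6, 2, 0)]


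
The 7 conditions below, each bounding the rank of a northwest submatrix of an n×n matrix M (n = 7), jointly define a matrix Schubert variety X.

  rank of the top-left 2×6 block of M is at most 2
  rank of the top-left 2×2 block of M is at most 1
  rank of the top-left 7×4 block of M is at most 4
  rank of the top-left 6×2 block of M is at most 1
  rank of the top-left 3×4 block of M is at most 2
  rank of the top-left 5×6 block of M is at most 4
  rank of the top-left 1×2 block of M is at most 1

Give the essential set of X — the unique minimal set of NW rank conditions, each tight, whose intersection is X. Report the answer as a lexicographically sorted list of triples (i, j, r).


Rank table r_w(7×7) implied by the 7 constraints:

  R[1]: 1 | 1 | 1 | 1 | 1 | 1 | 1
  R[2]: 1 | 1 | 2 | 2 | 2 | 2 | 2
  R[3]: 1 | 1 | 2 | 2 | 3 | 3 | 3
  R[4]: 1 | 1 | 2 | 3 | 4 | 4 | 4
  R[5]: 1 | 1 | 2 | 3 | 4 | 4 | 5
  R[6]: 1 | 1 | 2 | 3 | 4 | 5 | 6
  R[7]: 1 | 2 | 3 | 4 | 5 | 6 | 7

second differences of R give the permutation w = (1, 3, 5, 4, 7, 6, 2).

Rothe diagram D(w) (7 cells), 3 SE-corners (essential conditions):

[(3, 4, 2), (5, 6, 4), (6, 2, 1)]


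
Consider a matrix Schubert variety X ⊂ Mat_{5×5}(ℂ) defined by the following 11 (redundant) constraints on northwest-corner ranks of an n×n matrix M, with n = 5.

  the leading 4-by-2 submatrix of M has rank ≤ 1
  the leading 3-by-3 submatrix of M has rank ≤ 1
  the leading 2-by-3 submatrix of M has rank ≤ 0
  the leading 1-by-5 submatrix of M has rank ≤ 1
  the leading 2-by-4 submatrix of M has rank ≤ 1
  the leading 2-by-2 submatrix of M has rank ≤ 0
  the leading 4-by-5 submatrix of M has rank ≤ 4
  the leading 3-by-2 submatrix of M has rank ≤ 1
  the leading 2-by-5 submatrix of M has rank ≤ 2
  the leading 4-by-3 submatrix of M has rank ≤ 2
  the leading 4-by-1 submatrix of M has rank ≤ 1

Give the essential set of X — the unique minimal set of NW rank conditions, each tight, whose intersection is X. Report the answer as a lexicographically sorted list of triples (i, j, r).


Rank table r_w(5×5) implied by the 11 constraints:

  row 1: 0, 0, 0, 1, 1
  row 2: 0, 0, 0, 1, 2
  row 3: 1, 1, 1, 2, 3
  row 4: 1, 1, 2, 3, 4
  row 5: 1, 2, 3, 4, 5

giving w = (4, 5, 1, 3, 2) via Δ²R.

|D(w)|=7, |Ess(w)|=2:

[(2, 3, 0), (4, 2, 1)]


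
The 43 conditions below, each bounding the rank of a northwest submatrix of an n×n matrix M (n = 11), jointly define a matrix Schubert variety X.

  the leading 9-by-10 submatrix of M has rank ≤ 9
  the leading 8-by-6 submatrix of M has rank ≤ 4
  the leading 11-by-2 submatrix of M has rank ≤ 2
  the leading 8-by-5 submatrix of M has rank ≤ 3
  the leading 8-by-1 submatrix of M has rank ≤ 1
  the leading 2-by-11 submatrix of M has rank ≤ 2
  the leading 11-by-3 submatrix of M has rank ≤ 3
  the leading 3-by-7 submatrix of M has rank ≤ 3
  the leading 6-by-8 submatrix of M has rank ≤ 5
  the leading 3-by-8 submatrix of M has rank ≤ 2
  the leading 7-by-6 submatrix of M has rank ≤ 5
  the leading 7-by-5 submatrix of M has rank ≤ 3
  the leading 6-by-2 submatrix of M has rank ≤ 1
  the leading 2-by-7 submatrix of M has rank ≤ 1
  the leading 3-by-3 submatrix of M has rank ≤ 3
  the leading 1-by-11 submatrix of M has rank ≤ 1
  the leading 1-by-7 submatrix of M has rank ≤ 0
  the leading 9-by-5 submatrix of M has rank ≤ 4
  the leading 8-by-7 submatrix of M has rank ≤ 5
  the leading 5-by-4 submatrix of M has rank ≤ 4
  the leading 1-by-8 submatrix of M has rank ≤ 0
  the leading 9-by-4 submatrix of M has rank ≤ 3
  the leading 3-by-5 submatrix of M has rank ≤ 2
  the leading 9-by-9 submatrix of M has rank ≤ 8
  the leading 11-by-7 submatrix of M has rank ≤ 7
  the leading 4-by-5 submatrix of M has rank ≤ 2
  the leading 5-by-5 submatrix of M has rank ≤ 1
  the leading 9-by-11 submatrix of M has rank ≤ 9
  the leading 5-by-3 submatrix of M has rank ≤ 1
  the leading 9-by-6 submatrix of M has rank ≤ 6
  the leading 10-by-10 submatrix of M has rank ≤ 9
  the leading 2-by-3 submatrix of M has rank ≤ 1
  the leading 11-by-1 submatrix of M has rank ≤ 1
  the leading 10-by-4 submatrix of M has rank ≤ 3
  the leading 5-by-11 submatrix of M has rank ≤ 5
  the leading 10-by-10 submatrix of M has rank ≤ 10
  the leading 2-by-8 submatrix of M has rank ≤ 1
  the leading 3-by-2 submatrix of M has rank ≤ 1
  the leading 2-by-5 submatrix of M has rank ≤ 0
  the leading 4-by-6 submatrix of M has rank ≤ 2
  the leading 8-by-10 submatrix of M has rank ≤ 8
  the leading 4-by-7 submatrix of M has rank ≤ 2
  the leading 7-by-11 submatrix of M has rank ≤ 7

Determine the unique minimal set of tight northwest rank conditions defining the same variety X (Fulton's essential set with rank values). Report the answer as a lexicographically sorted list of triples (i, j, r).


Reconstructing r_w from the 43 given conditions:

  0 0 0 0 0 0 0 0 1 1 1
  0 0 0 0 0 1 1 1 2 2 2
  1 1 1 1 1 2 2 2 3 3 3
  1 1 1 1 1 2 2 3 4 4 4
  1 1 1 1 1 2 3 4 5 5 5
  1 1 2 2 2 3 4 5 6 6 6
  1 2 3 3 3 4 5 6 7 7 7
  1 2 3 3 3 4 5 6 7 8 8
  1 2 3 3 4 5 6 7 8 9 9
  1 2 3 3 4 5 6 7 8 9 10
  1 2 3 4 5 6 7 8 9 10 11

reading off 1-entries of Δ²R: w = (9, 6, 1, 8, 7, 3, 2, 10, 5, 11, 4).

|D(w)|=27, |Ess(w)|=7:

[(1, 8, 0), (2, 5, 0), (4, 7, 2), (5, 5, 1), (6, 2, 1), (8, 5, 3), (10, 4, 3)]


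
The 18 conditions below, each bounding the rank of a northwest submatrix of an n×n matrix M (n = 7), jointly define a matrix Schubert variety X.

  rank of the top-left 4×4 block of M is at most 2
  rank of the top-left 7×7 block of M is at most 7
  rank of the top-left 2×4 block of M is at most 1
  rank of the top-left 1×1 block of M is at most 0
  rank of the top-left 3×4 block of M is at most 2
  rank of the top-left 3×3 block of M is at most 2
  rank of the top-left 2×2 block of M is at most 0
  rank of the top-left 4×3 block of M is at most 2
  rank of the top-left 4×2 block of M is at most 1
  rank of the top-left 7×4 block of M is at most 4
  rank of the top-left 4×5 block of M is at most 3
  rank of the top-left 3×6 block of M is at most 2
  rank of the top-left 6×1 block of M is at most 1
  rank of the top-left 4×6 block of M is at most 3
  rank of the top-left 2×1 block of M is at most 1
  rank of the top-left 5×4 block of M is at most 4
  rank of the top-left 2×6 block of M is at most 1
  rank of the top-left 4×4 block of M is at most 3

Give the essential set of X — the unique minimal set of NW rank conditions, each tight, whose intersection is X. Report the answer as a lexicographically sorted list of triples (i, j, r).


Computing R[i][j] = min implied NW-rank bound (n=7, 18 conditions):

  R[1]: 0  0  1  1  1  1  1
  R[2]: 0  0  1  1  1  1  2
  R[3]: 1  1  2  2  2  2  3
  R[4]: 1  1  2  2  3  3  4
  R[5]: 1  2  3  3  4  4  5
  R[6]: 1  2  3  4  5  5  6
  R[7]: 1  2  3  4  5  6  7

second differences of R give the permutation w = (3, 7, 1, 5, 2, 4, 6).

|D(w)|=9, |Ess(w)|=4:

[(2, 2, 0), (2, 6, 1), (4, 2, 1), (4, 4, 2)]


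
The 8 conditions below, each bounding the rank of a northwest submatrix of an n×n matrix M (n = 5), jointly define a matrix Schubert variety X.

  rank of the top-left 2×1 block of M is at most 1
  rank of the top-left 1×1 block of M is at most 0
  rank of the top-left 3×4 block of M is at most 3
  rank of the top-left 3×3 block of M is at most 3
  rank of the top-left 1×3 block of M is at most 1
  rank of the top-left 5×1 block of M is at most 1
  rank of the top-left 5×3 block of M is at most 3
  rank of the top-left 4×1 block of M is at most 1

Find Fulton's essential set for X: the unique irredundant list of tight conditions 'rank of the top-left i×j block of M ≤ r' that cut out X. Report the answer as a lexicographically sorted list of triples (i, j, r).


Reconstructing r_w from the 8 given conditions:

  0  1  1  1  1
  1  2  2  2  2
  1  2  3  3  3
  1  2  3  4  4
  1  2  3  4  5

so w = (2, 1, 3, 4, 5).

Rothe diagram D(w) (1 cell), 1 SE-corner (essential condition):

[(1, 1, 0)]


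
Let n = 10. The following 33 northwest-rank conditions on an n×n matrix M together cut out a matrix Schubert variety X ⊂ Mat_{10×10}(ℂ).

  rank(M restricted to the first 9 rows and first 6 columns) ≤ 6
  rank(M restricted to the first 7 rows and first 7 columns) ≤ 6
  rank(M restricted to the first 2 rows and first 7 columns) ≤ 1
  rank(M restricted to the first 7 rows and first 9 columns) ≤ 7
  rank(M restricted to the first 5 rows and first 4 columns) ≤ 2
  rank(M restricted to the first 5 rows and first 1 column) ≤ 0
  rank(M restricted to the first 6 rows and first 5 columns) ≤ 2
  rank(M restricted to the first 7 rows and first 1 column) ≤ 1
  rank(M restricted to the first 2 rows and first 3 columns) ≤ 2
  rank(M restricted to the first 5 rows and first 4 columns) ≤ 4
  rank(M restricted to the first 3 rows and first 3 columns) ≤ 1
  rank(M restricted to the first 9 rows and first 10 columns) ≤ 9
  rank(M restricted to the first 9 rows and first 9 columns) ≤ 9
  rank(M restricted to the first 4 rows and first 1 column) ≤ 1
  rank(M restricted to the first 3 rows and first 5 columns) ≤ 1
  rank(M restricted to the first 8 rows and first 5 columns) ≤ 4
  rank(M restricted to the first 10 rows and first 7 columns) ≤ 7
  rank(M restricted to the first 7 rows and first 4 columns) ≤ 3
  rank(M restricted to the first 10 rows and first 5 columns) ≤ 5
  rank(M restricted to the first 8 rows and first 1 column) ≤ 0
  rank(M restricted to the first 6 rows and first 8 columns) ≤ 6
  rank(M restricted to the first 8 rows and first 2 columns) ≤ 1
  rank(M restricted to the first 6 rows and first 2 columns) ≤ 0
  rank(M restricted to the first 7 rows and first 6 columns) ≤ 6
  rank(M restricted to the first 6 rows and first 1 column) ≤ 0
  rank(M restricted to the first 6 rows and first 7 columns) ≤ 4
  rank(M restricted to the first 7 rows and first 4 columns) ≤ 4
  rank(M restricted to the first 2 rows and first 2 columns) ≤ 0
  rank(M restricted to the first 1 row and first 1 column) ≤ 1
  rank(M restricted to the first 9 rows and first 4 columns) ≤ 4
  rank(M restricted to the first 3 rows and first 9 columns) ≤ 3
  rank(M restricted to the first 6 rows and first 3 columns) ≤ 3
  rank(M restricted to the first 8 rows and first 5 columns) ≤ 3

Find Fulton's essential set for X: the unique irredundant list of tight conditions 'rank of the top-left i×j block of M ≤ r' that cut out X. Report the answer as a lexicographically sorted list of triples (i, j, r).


Rank table r_w(10×10) implied by the 33 constraints:

  R[1]: 0 | 0 | 1 | 1 | 1 | 1 | 1 | 1 | 1 | 1
  R[2]: 0 | 0 | 1 | 1 | 1 | 1 | 1 | 2 | 2 | 2
  R[3]: 0 | 0 | 1 | 1 | 1 | 2 | 2 | 3 | 3 | 3
  R[4]: 0 | 0 | 1 | 2 | 2 | 3 | 3 | 4 | 4 | 4
  R[5]: 0 | 0 | 1 | 2 | 2 | 3 | 4 | 5 | 5 | 5
  R[6]: 0 | 0 | 1 | 2 | 2 | 3 | 4 | 5 | 6 | 6
  R[7]: 0 | 1 | 2 | 3 | 3 | 4 | 5 | 6 | 7 | 7
  R[8]: 0 | 1 | 2 | 3 | 3 | 4 | 5 | 6 | 7 | 8
  R[9]: 1 | 2 | 3 | 4 | 4 | 5 | 6 | 7 | 8 | 9
  R[10]: 1 | 2 | 3 | 4 | 5 | 6 | 7 | 8 | 9 | 10

giving w = (3, 8, 6, 4, 7, 9, 2, 10, 1, 5) via Δ²R.

6 SE-corners of the 23-cell Rothe diagram give Ess(w):

[(2, 7, 1), (3, 5, 1), (6, 2, 0), (6, 5, 2), (8, 1, 0), (8, 5, 3)]


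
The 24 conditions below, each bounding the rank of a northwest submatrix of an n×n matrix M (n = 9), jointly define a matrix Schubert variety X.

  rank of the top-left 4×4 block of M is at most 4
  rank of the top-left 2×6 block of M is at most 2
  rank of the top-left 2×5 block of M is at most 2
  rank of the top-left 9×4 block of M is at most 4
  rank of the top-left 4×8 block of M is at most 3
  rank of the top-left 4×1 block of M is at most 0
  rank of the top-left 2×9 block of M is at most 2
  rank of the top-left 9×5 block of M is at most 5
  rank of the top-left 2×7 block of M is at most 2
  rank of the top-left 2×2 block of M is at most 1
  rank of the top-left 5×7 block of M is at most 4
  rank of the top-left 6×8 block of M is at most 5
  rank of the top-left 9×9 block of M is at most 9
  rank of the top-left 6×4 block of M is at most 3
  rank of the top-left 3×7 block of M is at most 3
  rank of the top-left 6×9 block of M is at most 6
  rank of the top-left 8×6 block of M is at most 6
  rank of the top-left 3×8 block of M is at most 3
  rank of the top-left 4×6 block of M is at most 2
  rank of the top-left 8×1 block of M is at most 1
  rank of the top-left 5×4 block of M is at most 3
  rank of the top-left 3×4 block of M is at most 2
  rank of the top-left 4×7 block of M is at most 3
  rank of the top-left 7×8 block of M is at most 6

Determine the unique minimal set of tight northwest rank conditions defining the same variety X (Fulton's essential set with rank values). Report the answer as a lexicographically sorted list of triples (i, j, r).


Rank table r_w(9×9) implied by the 24 constraints:

  row 1: 0 1 1 1 1 1 1 1 1
  row 2: 0 1 2 2 2 2 2 2 2
  row 3: 0 1 2 2 2 2 3 3 3
  row 4: 0 1 2 2 2 2 3 3 4
  row 5: 1 2 3 3 3 3 4 4 5
  row 6: 1 2 3 3 4 4 5 5 6
  row 7: 1 2 3 4 5 5 6 6 7
  row 8: 1 2 3 4 5 6 7 7 8
  row 9: 1 2 3 4 5 6 7 8 9

hence w(1..9) = (2, 3, 7, 9, 1, 5, 4, 6, 8).

|D(w)|=12, |Ess(w)|=4:

[(4, 1, 0), (4, 6, 2), (4, 8, 3), (6, 4, 3)]


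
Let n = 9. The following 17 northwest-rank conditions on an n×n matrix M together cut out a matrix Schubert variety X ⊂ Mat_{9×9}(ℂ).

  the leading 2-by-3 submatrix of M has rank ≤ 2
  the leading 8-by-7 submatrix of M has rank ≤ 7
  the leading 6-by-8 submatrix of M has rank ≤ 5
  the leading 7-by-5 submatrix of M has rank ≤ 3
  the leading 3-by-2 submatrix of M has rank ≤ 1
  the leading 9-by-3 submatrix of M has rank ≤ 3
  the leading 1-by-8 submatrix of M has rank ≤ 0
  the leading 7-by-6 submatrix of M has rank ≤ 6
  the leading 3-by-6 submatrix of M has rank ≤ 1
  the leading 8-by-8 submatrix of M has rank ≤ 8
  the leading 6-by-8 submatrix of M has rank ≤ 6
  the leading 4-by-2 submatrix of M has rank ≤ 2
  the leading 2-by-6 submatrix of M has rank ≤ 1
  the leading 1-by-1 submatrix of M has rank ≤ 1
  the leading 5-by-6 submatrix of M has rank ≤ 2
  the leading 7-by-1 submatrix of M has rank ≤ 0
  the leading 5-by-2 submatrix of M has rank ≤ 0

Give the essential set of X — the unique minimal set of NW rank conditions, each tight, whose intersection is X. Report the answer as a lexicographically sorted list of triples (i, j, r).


Reconstructing r_w from the 17 given conditions:

  0 | 0 | 0 | 0 | 0 | 0 | 0 | 0 | 1
  0 | 0 | 1 | 1 | 1 | 1 | 1 | 1 | 2
  0 | 0 | 1 | 1 | 1 | 1 | 2 | 2 | 3
  0 | 0 | 1 | 2 | 2 | 2 | 3 | 3 | 4
  0 | 0 | 1 | 2 | 2 | 2 | 3 | 4 | 5
  0 | 1 | 2 | 3 | 3 | 3 | 4 | 5 | 6
  0 | 1 | 2 | 3 | 3 | 4 | 5 | 6 | 7
  1 | 2 | 3 | 4 | 4 | 5 | 6 | 7 | 8
  1 | 2 | 3 | 4 | 5 | 6 | 7 | 8 | 9

reading off 1-entries of Δ²R: w = (9, 3, 7, 4, 8, 2, 6, 1, 5).

|D(w)|=24, |Ess(w)|=6:

[(1, 8, 0), (3, 6, 1), (5, 2, 0), (5, 6, 2), (7, 1, 0), (7, 5, 3)]
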